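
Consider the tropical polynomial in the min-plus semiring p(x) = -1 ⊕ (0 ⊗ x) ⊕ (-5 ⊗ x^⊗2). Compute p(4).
p(4) = -1

A tropical monomial a ⊗ x^⊗i evaluates to a + i · x. Evaluating each term at x = 4:
  Term 0 contributes -1 + 0 · 4 = -1
  Term 1 contributes 0 + 1 · 4 = 4
  Term 2 contributes -5 + 2 · 4 = 3
p(4) = ⊕ of these = min[-1, 4, 3] = -1.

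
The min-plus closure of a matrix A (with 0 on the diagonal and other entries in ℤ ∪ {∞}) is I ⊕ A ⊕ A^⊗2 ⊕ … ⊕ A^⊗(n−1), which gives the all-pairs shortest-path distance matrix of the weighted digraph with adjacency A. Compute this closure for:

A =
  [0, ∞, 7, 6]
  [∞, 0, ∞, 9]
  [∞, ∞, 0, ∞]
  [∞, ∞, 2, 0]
Closure =
  [0, ∞, 7, 6]
  [∞, 0, 11, 9]
  [∞, ∞, 0, ∞]
  [∞, ∞, 2, 0]

This is the Floyd-Warshall all-pairs shortest-path computation. For each intermediate vertex k = 0, 1, …, 3, update dist[i][j] ← min(dist[i][j], dist[i][k] + dist[k][j]). The final matrix gives, for each (i, j), the minimum total weight of any directed path from i to j (possibly empty when i = j).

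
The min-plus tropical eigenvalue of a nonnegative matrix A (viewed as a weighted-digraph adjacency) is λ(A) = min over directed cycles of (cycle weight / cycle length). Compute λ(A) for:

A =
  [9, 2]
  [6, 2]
λ(A) = 2

Enumerate directed cycles and compute their means (weight / length). Sample:
  cycle 0 → 0: weight = 9, length = 1, mean = 9/1 ≈ 9.000
  cycle 1 → 1: weight = 2, length = 1, mean = 2/1 ≈ 2.000
  cycle 0 → 1 → 0: weight = 8, length = 2, mean = 8/2 ≈ 4.000
  cycle 1 → 0 → 1: weight = 8, length = 2, mean = 8/2 ≈ 4.000
Minimum mean = 2.000, attained e.g. along the cycle 1 → 1 with weight 2 and length 1. So λ(A) = 2/1 = 2.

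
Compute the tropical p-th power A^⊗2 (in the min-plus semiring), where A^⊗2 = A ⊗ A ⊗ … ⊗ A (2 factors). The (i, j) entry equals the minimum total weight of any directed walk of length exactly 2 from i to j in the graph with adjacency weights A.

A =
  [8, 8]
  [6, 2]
A^⊗2 =
  [14, 10]
  [8, 4]

Each entry (A^⊗2)_ij equals the minimum over all length-2 walks i = v_0 → v_1 → … → v_2 = j of Σ_t A[v_t][v_{t+1}]. For example, for (i, j) = (0, 1) we minimise over 2 possible intermediate vertex sequences; the minimum is 10, attained along the walk 0 → 1 → 1.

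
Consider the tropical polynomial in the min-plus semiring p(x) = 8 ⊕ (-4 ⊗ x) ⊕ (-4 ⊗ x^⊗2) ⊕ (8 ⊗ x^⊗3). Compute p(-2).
p(-2) = -8

A tropical monomial a ⊗ x^⊗i evaluates to a + i · x. Evaluating each term at x = -2:
  Term 0 contributes 8 + 0 · -2 = 8
  Term 1 contributes -4 + 1 · -2 = -6
  Term 2 contributes -4 + 2 · -2 = -8
  Term 3 contributes 8 + 3 · -2 = 2
p(-2) = ⊕ of these = min[8, -6, -8, 2] = -8.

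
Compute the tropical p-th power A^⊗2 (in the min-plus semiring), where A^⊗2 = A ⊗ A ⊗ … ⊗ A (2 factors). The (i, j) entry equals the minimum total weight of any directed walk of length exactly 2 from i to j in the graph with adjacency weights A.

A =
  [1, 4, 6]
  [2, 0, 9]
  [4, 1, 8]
A^⊗2 =
  [2, 4, 7]
  [2, 0, 8]
  [3, 1, 10]

Each entry (A^⊗2)_ij equals the minimum over all length-2 walks i = v_0 → v_1 → … → v_2 = j of Σ_t A[v_t][v_{t+1}]. For example, for (i, j) = (0, 2) we minimise over 3 possible intermediate vertex sequences; the minimum is 7, attained along the walk 0 → 0 → 2.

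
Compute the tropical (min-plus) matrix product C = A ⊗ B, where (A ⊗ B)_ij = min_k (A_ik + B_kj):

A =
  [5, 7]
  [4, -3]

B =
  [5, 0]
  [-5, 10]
A ⊗ B =
  [2, 5]
  [-8, 4]

Apply the min-plus product entry-by-entry:
  C[0][0] = min over k of (A[0][0] + B[0][0] = 5 + 5 = 10, A[0][1] + B[1][0] = 7 + -5 = 2) = 2 (attained at k = 1)
  C[0][1] = min over k of (A[0][0] + B[0][1] = 5 + 0 = 5, A[0][1] + B[1][1] = 7 + 10 = 17) = 5 (attained at k = 0)
  C[1][0] = min over k of (A[1][0] + B[0][0] = 4 + 5 = 9, A[1][1] + B[1][0] = -3 + -5 = -8) = -8 (attained at k = 1)
  C[1][1] = min over k of (A[1][0] + B[0][1] = 4 + 0 = 4, A[1][1] + B[1][1] = -3 + 10 = 7) = 4 (attained at k = 0)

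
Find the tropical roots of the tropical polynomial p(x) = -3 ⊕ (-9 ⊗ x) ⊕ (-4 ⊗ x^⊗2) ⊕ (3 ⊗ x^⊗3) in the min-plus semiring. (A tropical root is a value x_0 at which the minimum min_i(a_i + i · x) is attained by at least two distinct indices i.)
Roots: {-7, -5, 6}

Each tropical root is a break point of the lower envelope of the lines y = a_i + i · x (there are 4 lines, with slopes 0, 1, ..., 3). Only the lines that attain the minimum somewhere contribute to roots; other lines are dominated. Here the surviving (envelope) indices are i = 3, i = 2, i = 1, i = 0.
Intersections between consecutive envelope lines give the roots: for adjacent envelope indices i < j the intersection is x = (a_i − a_j) / (j − i). Reading off the sorted break points: {-7, -5, 6}.
Verification: at each break x_0, at least two indices attain the minimum of min_i(a_i + i · x_0).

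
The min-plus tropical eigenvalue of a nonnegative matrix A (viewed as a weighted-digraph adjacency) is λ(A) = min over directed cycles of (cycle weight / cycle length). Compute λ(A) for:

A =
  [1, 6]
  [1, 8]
λ(A) = 1

Enumerate directed cycles and compute their means (weight / length). Sample:
  cycle 0 → 0: weight = 1, length = 1, mean = 1/1 ≈ 1.000
  cycle 1 → 1: weight = 8, length = 1, mean = 8/1 ≈ 8.000
  cycle 0 → 1 → 0: weight = 7, length = 2, mean = 7/2 ≈ 3.500
  cycle 1 → 0 → 1: weight = 7, length = 2, mean = 7/2 ≈ 3.500
Minimum mean = 1.000, attained e.g. along the cycle 0 → 0 with weight 1 and length 1. So λ(A) = 1/1 = 1.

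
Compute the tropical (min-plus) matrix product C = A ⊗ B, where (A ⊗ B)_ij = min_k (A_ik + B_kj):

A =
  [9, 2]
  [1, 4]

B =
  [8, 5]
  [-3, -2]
A ⊗ B =
  [-1, 0]
  [1, 2]

Apply the min-plus product entry-by-entry:
  C[0][0] = min over k of (A[0][0] + B[0][0] = 9 + 8 = 17, A[0][1] + B[1][0] = 2 + -3 = -1) = -1 (attained at k = 1)
  C[0][1] = min over k of (A[0][0] + B[0][1] = 9 + 5 = 14, A[0][1] + B[1][1] = 2 + -2 = 0) = 0 (attained at k = 1)
  C[1][0] = min over k of (A[1][0] + B[0][0] = 1 + 8 = 9, A[1][1] + B[1][0] = 4 + -3 = 1) = 1 (attained at k = 1)
  C[1][1] = min over k of (A[1][0] + B[0][1] = 1 + 5 = 6, A[1][1] + B[1][1] = 4 + -2 = 2) = 2 (attained at k = 1)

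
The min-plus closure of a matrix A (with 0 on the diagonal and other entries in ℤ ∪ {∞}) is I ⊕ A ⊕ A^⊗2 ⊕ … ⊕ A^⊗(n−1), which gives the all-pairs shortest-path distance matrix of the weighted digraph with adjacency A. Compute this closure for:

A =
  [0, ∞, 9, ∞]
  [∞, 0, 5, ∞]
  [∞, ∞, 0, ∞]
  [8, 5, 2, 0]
Closure =
  [0, ∞, 9, ∞]
  [∞, 0, 5, ∞]
  [∞, ∞, 0, ∞]
  [8, 5, 2, 0]

This is the Floyd-Warshall all-pairs shortest-path computation. For each intermediate vertex k = 0, 1, …, 3, update dist[i][j] ← min(dist[i][j], dist[i][k] + dist[k][j]). The final matrix gives, for each (i, j), the minimum total weight of any directed path from i to j (possibly empty when i = j).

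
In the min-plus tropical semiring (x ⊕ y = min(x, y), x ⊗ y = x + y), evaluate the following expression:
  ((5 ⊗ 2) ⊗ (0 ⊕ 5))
((5 ⊗ 2) ⊗ (0 ⊕ 5)) = 7

Expand innermost to outermost. Recall ⊕ takes the minimum of its arguments and ⊗ takes their sum. Working out the expression ((5 ⊗ 2) ⊗ (0 ⊕ 5)) gives 7.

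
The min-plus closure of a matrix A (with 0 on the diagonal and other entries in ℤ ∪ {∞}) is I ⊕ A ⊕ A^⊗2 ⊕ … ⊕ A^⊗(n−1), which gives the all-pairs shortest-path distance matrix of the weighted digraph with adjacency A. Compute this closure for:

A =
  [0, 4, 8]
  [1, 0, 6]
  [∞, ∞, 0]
Closure =
  [0, 4, 8]
  [1, 0, 6]
  [∞, ∞, 0]

This is the Floyd-Warshall all-pairs shortest-path computation. For each intermediate vertex k = 0, 1, …, 2, update dist[i][j] ← min(dist[i][j], dist[i][k] + dist[k][j]). The final matrix gives, for each (i, j), the minimum total weight of any directed path from i to j (possibly empty when i = j).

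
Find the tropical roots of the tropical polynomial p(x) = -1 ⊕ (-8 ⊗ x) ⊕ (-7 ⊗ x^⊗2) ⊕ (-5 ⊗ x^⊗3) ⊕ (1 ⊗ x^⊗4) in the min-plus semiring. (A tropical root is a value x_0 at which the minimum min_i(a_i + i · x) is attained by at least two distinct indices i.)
Roots: {-6, -2, -1, 7}

Each tropical root is a break point of the lower envelope of the lines y = a_i + i · x (there are 5 lines, with slopes 0, 1, ..., 4). Only the lines that attain the minimum somewhere contribute to roots; other lines are dominated. Here the surviving (envelope) indices are i = 4, i = 3, i = 2, i = 1, i = 0.
Intersections between consecutive envelope lines give the roots: for adjacent envelope indices i < j the intersection is x = (a_i − a_j) / (j − i). Reading off the sorted break points: {-6, -2, -1, 7}.
Verification: at each break x_0, at least two indices attain the minimum of min_i(a_i + i · x_0).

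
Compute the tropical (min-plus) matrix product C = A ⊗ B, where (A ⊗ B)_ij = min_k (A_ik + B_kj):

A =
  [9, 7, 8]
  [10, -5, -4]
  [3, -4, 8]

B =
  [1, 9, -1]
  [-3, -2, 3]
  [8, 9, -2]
A ⊗ B =
  [4, 5, 6]
  [-8, -7, -6]
  [-7, -6, -1]

Apply the min-plus product entry-by-entry:
  C[0][0] = min over k of (A[0][0] + B[0][0] = 9 + 1 = 10, A[0][1] + B[1][0] = 7 + -3 = 4, A[0][2] + B[2][0] = 8 + 8 = 16) = 4 (attained at k = 1)
  C[0][1] = min over k of (A[0][0] + B[0][1] = 9 + 9 = 18, A[0][1] + B[1][1] = 7 + -2 = 5, A[0][2] + B[2][1] = 8 + 9 = 17) = 5 (attained at k = 1)
  C[0][2] = min over k of (A[0][0] + B[0][2] = 9 + -1 = 8, A[0][1] + B[1][2] = 7 + 3 = 10, A[0][2] + B[2][2] = 8 + -2 = 6) = 6 (attained at k = 2)
  C[1][0] = min over k of (A[1][0] + B[0][0] = 10 + 1 = 11, A[1][1] + B[1][0] = -5 + -3 = -8, A[1][2] + B[2][0] = -4 + 8 = 4) = -8 (attained at k = 1)
  C[1][1] = min over k of (A[1][0] + B[0][1] = 10 + 9 = 19, A[1][1] + B[1][1] = -5 + -2 = -7, A[1][2] + B[2][1] = -4 + 9 = 5) = -7 (attained at k = 1)
  C[1][2] = min over k of (A[1][0] + B[0][2] = 10 + -1 = 9, A[1][1] + B[1][2] = -5 + 3 = -2, A[1][2] + B[2][2] = -4 + -2 = -6) = -6 (attained at k = 2)
  C[2][0] = min over k of (A[2][0] + B[0][0] = 3 + 1 = 4, A[2][1] + B[1][0] = -4 + -3 = -7, A[2][2] + B[2][0] = 8 + 8 = 16) = -7 (attained at k = 1)
  C[2][1] = min over k of (A[2][0] + B[0][1] = 3 + 9 = 12, A[2][1] + B[1][1] = -4 + -2 = -6, A[2][2] + B[2][1] = 8 + 9 = 17) = -6 (attained at k = 1)
  C[2][2] = min over k of (A[2][0] + B[0][2] = 3 + -1 = 2, A[2][1] + B[1][2] = -4 + 3 = -1, A[2][2] + B[2][2] = 8 + -2 = 6) = -1 (attained at k = 1)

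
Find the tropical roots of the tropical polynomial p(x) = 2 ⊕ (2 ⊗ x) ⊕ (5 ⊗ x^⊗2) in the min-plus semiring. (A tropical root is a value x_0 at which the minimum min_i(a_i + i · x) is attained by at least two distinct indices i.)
Roots: {-3, 0}

Each tropical root is a break point of the lower envelope of the lines y = a_i + i · x (there are 3 lines, with slopes 0, 1, ..., 2). Only the lines that attain the minimum somewhere contribute to roots; other lines are dominated. Here the surviving (envelope) indices are i = 2, i = 1, i = 0.
Intersections between consecutive envelope lines give the roots: for adjacent envelope indices i < j the intersection is x = (a_i − a_j) / (j − i). Reading off the sorted break points: {-3, 0}.
Verification: at each break x_0, at least two indices attain the minimum of min_i(a_i + i · x_0).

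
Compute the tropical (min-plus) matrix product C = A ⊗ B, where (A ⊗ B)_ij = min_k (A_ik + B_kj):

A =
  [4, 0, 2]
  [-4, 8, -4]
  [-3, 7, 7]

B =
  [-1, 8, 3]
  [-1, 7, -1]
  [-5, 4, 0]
A ⊗ B =
  [-3, 6, -1]
  [-9, 0, -4]
  [-4, 5, 0]

Apply the min-plus product entry-by-entry:
  C[0][0] = min over k of (A[0][0] + B[0][0] = 4 + -1 = 3, A[0][1] + B[1][0] = 0 + -1 = -1, A[0][2] + B[2][0] = 2 + -5 = -3) = -3 (attained at k = 2)
  C[0][1] = min over k of (A[0][0] + B[0][1] = 4 + 8 = 12, A[0][1] + B[1][1] = 0 + 7 = 7, A[0][2] + B[2][1] = 2 + 4 = 6) = 6 (attained at k = 2)
  C[0][2] = min over k of (A[0][0] + B[0][2] = 4 + 3 = 7, A[0][1] + B[1][2] = 0 + -1 = -1, A[0][2] + B[2][2] = 2 + 0 = 2) = -1 (attained at k = 1)
  C[1][0] = min over k of (A[1][0] + B[0][0] = -4 + -1 = -5, A[1][1] + B[1][0] = 8 + -1 = 7, A[1][2] + B[2][0] = -4 + -5 = -9) = -9 (attained at k = 2)
  C[1][1] = min over k of (A[1][0] + B[0][1] = -4 + 8 = 4, A[1][1] + B[1][1] = 8 + 7 = 15, A[1][2] + B[2][1] = -4 + 4 = 0) = 0 (attained at k = 2)
  C[1][2] = min over k of (A[1][0] + B[0][2] = -4 + 3 = -1, A[1][1] + B[1][2] = 8 + -1 = 7, A[1][2] + B[2][2] = -4 + 0 = -4) = -4 (attained at k = 2)
  C[2][0] = min over k of (A[2][0] + B[0][0] = -3 + -1 = -4, A[2][1] + B[1][0] = 7 + -1 = 6, A[2][2] + B[2][0] = 7 + -5 = 2) = -4 (attained at k = 0)
  C[2][1] = min over k of (A[2][0] + B[0][1] = -3 + 8 = 5, A[2][1] + B[1][1] = 7 + 7 = 14, A[2][2] + B[2][1] = 7 + 4 = 11) = 5 (attained at k = 0)
  C[2][2] = min over k of (A[2][0] + B[0][2] = -3 + 3 = 0, A[2][1] + B[1][2] = 7 + -1 = 6, A[2][2] + B[2][2] = 7 + 0 = 7) = 0 (attained at k = 0)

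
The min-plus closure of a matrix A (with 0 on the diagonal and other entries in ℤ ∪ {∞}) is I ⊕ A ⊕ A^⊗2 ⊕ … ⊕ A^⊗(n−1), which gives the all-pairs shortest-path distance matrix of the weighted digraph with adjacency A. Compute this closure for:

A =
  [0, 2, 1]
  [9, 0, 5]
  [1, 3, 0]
Closure =
  [0, 2, 1]
  [6, 0, 5]
  [1, 3, 0]

This is the Floyd-Warshall all-pairs shortest-path computation. For each intermediate vertex k = 0, 1, …, 2, update dist[i][j] ← min(dist[i][j], dist[i][k] + dist[k][j]). The final matrix gives, for each (i, j), the minimum total weight of any directed path from i to j (possibly empty when i = j).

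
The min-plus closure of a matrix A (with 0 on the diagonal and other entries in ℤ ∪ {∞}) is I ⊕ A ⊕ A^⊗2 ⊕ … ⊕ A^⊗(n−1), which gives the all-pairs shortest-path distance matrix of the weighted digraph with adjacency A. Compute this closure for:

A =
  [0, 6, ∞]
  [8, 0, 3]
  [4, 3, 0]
Closure =
  [0, 6, 9]
  [7, 0, 3]
  [4, 3, 0]

This is the Floyd-Warshall all-pairs shortest-path computation. For each intermediate vertex k = 0, 1, …, 2, update dist[i][j] ← min(dist[i][j], dist[i][k] + dist[k][j]). The final matrix gives, for each (i, j), the minimum total weight of any directed path from i to j (possibly empty when i = j).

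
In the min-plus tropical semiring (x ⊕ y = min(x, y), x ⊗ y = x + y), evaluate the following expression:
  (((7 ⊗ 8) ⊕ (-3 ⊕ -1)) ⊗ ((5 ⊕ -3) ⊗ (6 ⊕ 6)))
(((7 ⊗ 8) ⊕ (-3 ⊕ -1)) ⊗ ((5 ⊕ -3) ⊗ (6 ⊕ 6))) = 0

Expand innermost to outermost. Recall ⊕ takes the minimum of its arguments and ⊗ takes their sum. Working out the expression (((7 ⊗ 8) ⊕ (-3 ⊕ -1)) ⊗ ((5 ⊕ -3) ⊗ (6 ⊕ 6))) gives 0.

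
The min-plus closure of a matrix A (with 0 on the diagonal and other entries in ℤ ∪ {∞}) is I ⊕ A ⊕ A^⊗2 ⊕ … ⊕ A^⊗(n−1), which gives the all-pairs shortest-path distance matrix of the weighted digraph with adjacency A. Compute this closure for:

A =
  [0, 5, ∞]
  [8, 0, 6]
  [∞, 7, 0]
Closure =
  [0, 5, 11]
  [8, 0, 6]
  [15, 7, 0]

This is the Floyd-Warshall all-pairs shortest-path computation. For each intermediate vertex k = 0, 1, …, 2, update dist[i][j] ← min(dist[i][j], dist[i][k] + dist[k][j]). The final matrix gives, for each (i, j), the minimum total weight of any directed path from i to j (possibly empty when i = j).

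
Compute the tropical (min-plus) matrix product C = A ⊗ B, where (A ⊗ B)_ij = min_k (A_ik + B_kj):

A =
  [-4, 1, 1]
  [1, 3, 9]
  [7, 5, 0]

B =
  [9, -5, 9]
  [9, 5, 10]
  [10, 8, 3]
A ⊗ B =
  [5, -9, 4]
  [10, -4, 10]
  [10, 2, 3]

Apply the min-plus product entry-by-entry:
  C[0][0] = min over k of (A[0][0] + B[0][0] = -4 + 9 = 5, A[0][1] + B[1][0] = 1 + 9 = 10, A[0][2] + B[2][0] = 1 + 10 = 11) = 5 (attained at k = 0)
  C[0][1] = min over k of (A[0][0] + B[0][1] = -4 + -5 = -9, A[0][1] + B[1][1] = 1 + 5 = 6, A[0][2] + B[2][1] = 1 + 8 = 9) = -9 (attained at k = 0)
  C[0][2] = min over k of (A[0][0] + B[0][2] = -4 + 9 = 5, A[0][1] + B[1][2] = 1 + 10 = 11, A[0][2] + B[2][2] = 1 + 3 = 4) = 4 (attained at k = 2)
  C[1][0] = min over k of (A[1][0] + B[0][0] = 1 + 9 = 10, A[1][1] + B[1][0] = 3 + 9 = 12, A[1][2] + B[2][0] = 9 + 10 = 19) = 10 (attained at k = 0)
  C[1][1] = min over k of (A[1][0] + B[0][1] = 1 + -5 = -4, A[1][1] + B[1][1] = 3 + 5 = 8, A[1][2] + B[2][1] = 9 + 8 = 17) = -4 (attained at k = 0)
  C[1][2] = min over k of (A[1][0] + B[0][2] = 1 + 9 = 10, A[1][1] + B[1][2] = 3 + 10 = 13, A[1][2] + B[2][2] = 9 + 3 = 12) = 10 (attained at k = 0)
  C[2][0] = min over k of (A[2][0] + B[0][0] = 7 + 9 = 16, A[2][1] + B[1][0] = 5 + 9 = 14, A[2][2] + B[2][0] = 0 + 10 = 10) = 10 (attained at k = 2)
  C[2][1] = min over k of (A[2][0] + B[0][1] = 7 + -5 = 2, A[2][1] + B[1][1] = 5 + 5 = 10, A[2][2] + B[2][1] = 0 + 8 = 8) = 2 (attained at k = 0)
  C[2][2] = min over k of (A[2][0] + B[0][2] = 7 + 9 = 16, A[2][1] + B[1][2] = 5 + 10 = 15, A[2][2] + B[2][2] = 0 + 3 = 3) = 3 (attained at k = 2)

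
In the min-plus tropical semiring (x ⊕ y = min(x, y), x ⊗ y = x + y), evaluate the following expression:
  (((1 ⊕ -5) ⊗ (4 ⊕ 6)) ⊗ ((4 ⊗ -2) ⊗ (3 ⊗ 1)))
(((1 ⊕ -5) ⊗ (4 ⊕ 6)) ⊗ ((4 ⊗ -2) ⊗ (3 ⊗ 1))) = 5

Expand innermost to outermost. Recall ⊕ takes the minimum of its arguments and ⊗ takes their sum. Working out the expression (((1 ⊕ -5) ⊗ (4 ⊕ 6)) ⊗ ((4 ⊗ -2) ⊗ (3 ⊗ 1))) gives 5.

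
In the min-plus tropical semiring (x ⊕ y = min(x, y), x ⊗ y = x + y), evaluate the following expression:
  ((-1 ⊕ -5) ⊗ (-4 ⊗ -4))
((-1 ⊕ -5) ⊗ (-4 ⊗ -4)) = -13

Expand innermost to outermost. Recall ⊕ takes the minimum of its arguments and ⊗ takes their sum. Working out the expression ((-1 ⊕ -5) ⊗ (-4 ⊗ -4)) gives -13.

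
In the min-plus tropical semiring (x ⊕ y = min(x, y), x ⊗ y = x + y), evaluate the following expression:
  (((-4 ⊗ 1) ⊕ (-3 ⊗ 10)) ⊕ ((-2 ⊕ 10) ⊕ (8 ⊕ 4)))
(((-4 ⊗ 1) ⊕ (-3 ⊗ 10)) ⊕ ((-2 ⊕ 10) ⊕ (8 ⊕ 4))) = -3

Expand innermost to outermost. Recall ⊕ takes the minimum of its arguments and ⊗ takes their sum. Working out the expression (((-4 ⊗ 1) ⊕ (-3 ⊗ 10)) ⊕ ((-2 ⊕ 10) ⊕ (8 ⊕ 4))) gives -3.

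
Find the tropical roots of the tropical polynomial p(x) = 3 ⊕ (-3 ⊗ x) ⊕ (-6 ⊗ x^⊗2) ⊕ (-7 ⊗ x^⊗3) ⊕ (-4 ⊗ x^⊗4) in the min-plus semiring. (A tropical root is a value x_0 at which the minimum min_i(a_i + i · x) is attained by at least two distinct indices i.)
Roots: {-3, 1, 3, 6}

Each tropical root is a break point of the lower envelope of the lines y = a_i + i · x (there are 5 lines, with slopes 0, 1, ..., 4). Only the lines that attain the minimum somewhere contribute to roots; other lines are dominated. Here the surviving (envelope) indices are i = 4, i = 3, i = 2, i = 1, i = 0.
Intersections between consecutive envelope lines give the roots: for adjacent envelope indices i < j the intersection is x = (a_i − a_j) / (j − i). Reading off the sorted break points: {-3, 1, 3, 6}.
Verification: at each break x_0, at least two indices attain the minimum of min_i(a_i + i · x_0).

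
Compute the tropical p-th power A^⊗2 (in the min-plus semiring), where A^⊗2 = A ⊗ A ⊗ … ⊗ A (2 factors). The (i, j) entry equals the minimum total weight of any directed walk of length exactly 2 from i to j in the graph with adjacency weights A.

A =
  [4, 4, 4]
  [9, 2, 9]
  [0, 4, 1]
A^⊗2 =
  [4, 6, 5]
  [9, 4, 10]
  [1, 4, 2]

Each entry (A^⊗2)_ij equals the minimum over all length-2 walks i = v_0 → v_1 → … → v_2 = j of Σ_t A[v_t][v_{t+1}]. For example, for (i, j) = (0, 2) we minimise over 3 possible intermediate vertex sequences; the minimum is 5, attained along the walk 0 → 2 → 2.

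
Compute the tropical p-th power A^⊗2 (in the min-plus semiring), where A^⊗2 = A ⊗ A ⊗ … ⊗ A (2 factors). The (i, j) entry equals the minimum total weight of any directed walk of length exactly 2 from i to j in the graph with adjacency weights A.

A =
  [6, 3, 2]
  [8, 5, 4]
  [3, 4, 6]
A^⊗2 =
  [5, 6, 7]
  [7, 8, 9]
  [9, 6, 5]

Each entry (A^⊗2)_ij equals the minimum over all length-2 walks i = v_0 → v_1 → … → v_2 = j of Σ_t A[v_t][v_{t+1}]. For example, for (i, j) = (0, 2) we minimise over 3 possible intermediate vertex sequences; the minimum is 7, attained along the walk 0 → 1 → 2.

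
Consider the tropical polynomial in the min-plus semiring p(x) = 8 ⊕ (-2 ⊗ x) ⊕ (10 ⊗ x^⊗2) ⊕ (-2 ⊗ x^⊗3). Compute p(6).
p(6) = 4

A tropical monomial a ⊗ x^⊗i evaluates to a + i · x. Evaluating each term at x = 6:
  Term 0 contributes 8 + 0 · 6 = 8
  Term 1 contributes -2 + 1 · 6 = 4
  Term 2 contributes 10 + 2 · 6 = 22
  Term 3 contributes -2 + 3 · 6 = 16
p(6) = ⊕ of these = min[8, 4, 22, 16] = 4.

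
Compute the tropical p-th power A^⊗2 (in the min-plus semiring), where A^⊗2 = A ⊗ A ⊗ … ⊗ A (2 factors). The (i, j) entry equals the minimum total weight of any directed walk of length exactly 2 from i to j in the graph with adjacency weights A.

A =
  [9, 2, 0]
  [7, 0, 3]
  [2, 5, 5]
A^⊗2 =
  [2, 2, 5]
  [5, 0, 3]
  [7, 4, 2]

Each entry (A^⊗2)_ij equals the minimum over all length-2 walks i = v_0 → v_1 → … → v_2 = j of Σ_t A[v_t][v_{t+1}]. For example, for (i, j) = (0, 2) we minimise over 3 possible intermediate vertex sequences; the minimum is 5, attained along the walk 0 → 1 → 2.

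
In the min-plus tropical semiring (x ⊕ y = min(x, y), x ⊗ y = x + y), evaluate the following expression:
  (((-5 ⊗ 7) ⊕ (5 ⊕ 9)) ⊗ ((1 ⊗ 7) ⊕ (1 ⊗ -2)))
(((-5 ⊗ 7) ⊕ (5 ⊕ 9)) ⊗ ((1 ⊗ 7) ⊕ (1 ⊗ -2))) = 1

Expand innermost to outermost. Recall ⊕ takes the minimum of its arguments and ⊗ takes their sum. Working out the expression (((-5 ⊗ 7) ⊕ (5 ⊕ 9)) ⊗ ((1 ⊗ 7) ⊕ (1 ⊗ -2))) gives 1.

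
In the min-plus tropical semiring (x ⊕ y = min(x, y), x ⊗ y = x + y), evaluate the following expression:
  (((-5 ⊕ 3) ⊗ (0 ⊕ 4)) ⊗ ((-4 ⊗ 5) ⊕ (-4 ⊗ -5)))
(((-5 ⊕ 3) ⊗ (0 ⊕ 4)) ⊗ ((-4 ⊗ 5) ⊕ (-4 ⊗ -5))) = -14

Expand innermost to outermost. Recall ⊕ takes the minimum of its arguments and ⊗ takes their sum. Working out the expression (((-5 ⊕ 3) ⊗ (0 ⊕ 4)) ⊗ ((-4 ⊗ 5) ⊕ (-4 ⊗ -5))) gives -14.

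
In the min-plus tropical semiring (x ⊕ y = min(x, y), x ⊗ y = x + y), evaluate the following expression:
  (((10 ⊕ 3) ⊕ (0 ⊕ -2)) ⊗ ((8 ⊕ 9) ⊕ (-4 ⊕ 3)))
(((10 ⊕ 3) ⊕ (0 ⊕ -2)) ⊗ ((8 ⊕ 9) ⊕ (-4 ⊕ 3))) = -6

Expand innermost to outermost. Recall ⊕ takes the minimum of its arguments and ⊗ takes their sum. Working out the expression (((10 ⊕ 3) ⊕ (0 ⊕ -2)) ⊗ ((8 ⊕ 9) ⊕ (-4 ⊕ 3))) gives -6.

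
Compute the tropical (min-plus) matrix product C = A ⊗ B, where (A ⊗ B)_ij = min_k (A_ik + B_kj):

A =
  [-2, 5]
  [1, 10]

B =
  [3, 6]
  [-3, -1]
A ⊗ B =
  [1, 4]
  [4, 7]

Apply the min-plus product entry-by-entry:
  C[0][0] = min over k of (A[0][0] + B[0][0] = -2 + 3 = 1, A[0][1] + B[1][0] = 5 + -3 = 2) = 1 (attained at k = 0)
  C[0][1] = min over k of (A[0][0] + B[0][1] = -2 + 6 = 4, A[0][1] + B[1][1] = 5 + -1 = 4) = 4 (attained at k = 0)
  C[1][0] = min over k of (A[1][0] + B[0][0] = 1 + 3 = 4, A[1][1] + B[1][0] = 10 + -3 = 7) = 4 (attained at k = 0)
  C[1][1] = min over k of (A[1][0] + B[0][1] = 1 + 6 = 7, A[1][1] + B[1][1] = 10 + -1 = 9) = 7 (attained at k = 0)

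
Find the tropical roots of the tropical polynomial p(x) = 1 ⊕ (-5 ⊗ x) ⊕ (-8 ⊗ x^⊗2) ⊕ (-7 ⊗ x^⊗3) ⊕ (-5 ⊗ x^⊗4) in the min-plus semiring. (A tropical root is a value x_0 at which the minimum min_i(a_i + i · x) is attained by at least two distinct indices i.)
Roots: {-2, -1, 3, 6}

Each tropical root is a break point of the lower envelope of the lines y = a_i + i · x (there are 5 lines, with slopes 0, 1, ..., 4). Only the lines that attain the minimum somewhere contribute to roots; other lines are dominated. Here the surviving (envelope) indices are i = 4, i = 3, i = 2, i = 1, i = 0.
Intersections between consecutive envelope lines give the roots: for adjacent envelope indices i < j the intersection is x = (a_i − a_j) / (j − i). Reading off the sorted break points: {-2, -1, 3, 6}.
Verification: at each break x_0, at least two indices attain the minimum of min_i(a_i + i · x_0).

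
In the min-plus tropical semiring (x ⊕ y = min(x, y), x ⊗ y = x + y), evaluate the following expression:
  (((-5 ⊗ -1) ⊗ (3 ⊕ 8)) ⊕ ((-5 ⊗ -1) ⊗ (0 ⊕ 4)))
(((-5 ⊗ -1) ⊗ (3 ⊕ 8)) ⊕ ((-5 ⊗ -1) ⊗ (0 ⊕ 4))) = -6

Expand innermost to outermost. Recall ⊕ takes the minimum of its arguments and ⊗ takes their sum. Working out the expression (((-5 ⊗ -1) ⊗ (3 ⊕ 8)) ⊕ ((-5 ⊗ -1) ⊗ (0 ⊕ 4))) gives -6.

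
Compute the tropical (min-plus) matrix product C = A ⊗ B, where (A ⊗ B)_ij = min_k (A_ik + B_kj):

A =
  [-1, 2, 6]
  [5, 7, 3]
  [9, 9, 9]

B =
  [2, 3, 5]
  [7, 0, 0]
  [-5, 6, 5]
A ⊗ B =
  [1, 2, 2]
  [-2, 7, 7]
  [4, 9, 9]

Apply the min-plus product entry-by-entry:
  C[0][0] = min over k of (A[0][0] + B[0][0] = -1 + 2 = 1, A[0][1] + B[1][0] = 2 + 7 = 9, A[0][2] + B[2][0] = 6 + -5 = 1) = 1 (attained at k = 0)
  C[0][1] = min over k of (A[0][0] + B[0][1] = -1 + 3 = 2, A[0][1] + B[1][1] = 2 + 0 = 2, A[0][2] + B[2][1] = 6 + 6 = 12) = 2 (attained at k = 0)
  C[0][2] = min over k of (A[0][0] + B[0][2] = -1 + 5 = 4, A[0][1] + B[1][2] = 2 + 0 = 2, A[0][2] + B[2][2] = 6 + 5 = 11) = 2 (attained at k = 1)
  C[1][0] = min over k of (A[1][0] + B[0][0] = 5 + 2 = 7, A[1][1] + B[1][0] = 7 + 7 = 14, A[1][2] + B[2][0] = 3 + -5 = -2) = -2 (attained at k = 2)
  C[1][1] = min over k of (A[1][0] + B[0][1] = 5 + 3 = 8, A[1][1] + B[1][1] = 7 + 0 = 7, A[1][2] + B[2][1] = 3 + 6 = 9) = 7 (attained at k = 1)
  C[1][2] = min over k of (A[1][0] + B[0][2] = 5 + 5 = 10, A[1][1] + B[1][2] = 7 + 0 = 7, A[1][2] + B[2][2] = 3 + 5 = 8) = 7 (attained at k = 1)
  C[2][0] = min over k of (A[2][0] + B[0][0] = 9 + 2 = 11, A[2][1] + B[1][0] = 9 + 7 = 16, A[2][2] + B[2][0] = 9 + -5 = 4) = 4 (attained at k = 2)
  C[2][1] = min over k of (A[2][0] + B[0][1] = 9 + 3 = 12, A[2][1] + B[1][1] = 9 + 0 = 9, A[2][2] + B[2][1] = 9 + 6 = 15) = 9 (attained at k = 1)
  C[2][2] = min over k of (A[2][0] + B[0][2] = 9 + 5 = 14, A[2][1] + B[1][2] = 9 + 0 = 9, A[2][2] + B[2][2] = 9 + 5 = 14) = 9 (attained at k = 1)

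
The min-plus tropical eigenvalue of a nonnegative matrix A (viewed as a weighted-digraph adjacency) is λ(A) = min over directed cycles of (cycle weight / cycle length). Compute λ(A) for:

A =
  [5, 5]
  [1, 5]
λ(A) = 3

Enumerate directed cycles and compute their means (weight / length). Sample:
  cycle 0 → 0: weight = 5, length = 1, mean = 5/1 ≈ 5.000
  cycle 1 → 1: weight = 5, length = 1, mean = 5/1 ≈ 5.000
  cycle 0 → 1 → 0: weight = 6, length = 2, mean = 6/2 ≈ 3.000
  cycle 1 → 0 → 1: weight = 6, length = 2, mean = 6/2 ≈ 3.000
Minimum mean = 3.000, attained e.g. along the cycle 0 → 1 → 0 with weight 6 and length 2. So λ(A) = 6/2 = 3.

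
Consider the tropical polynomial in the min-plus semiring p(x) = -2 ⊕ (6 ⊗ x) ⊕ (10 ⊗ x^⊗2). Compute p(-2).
p(-2) = -2

A tropical monomial a ⊗ x^⊗i evaluates to a + i · x. Evaluating each term at x = -2:
  Term 0 contributes -2 + 0 · -2 = -2
  Term 1 contributes 6 + 1 · -2 = 4
  Term 2 contributes 10 + 2 · -2 = 6
p(-2) = ⊕ of these = min[-2, 4, 6] = -2.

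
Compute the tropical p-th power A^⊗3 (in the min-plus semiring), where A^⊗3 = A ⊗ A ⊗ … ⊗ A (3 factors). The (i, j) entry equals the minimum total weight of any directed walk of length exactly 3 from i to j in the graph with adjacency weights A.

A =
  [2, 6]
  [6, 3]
A^⊗3 =
  [6, 10]
  [10, 9]

Each entry (A^⊗3)_ij equals the minimum over all length-3 walks i = v_0 → v_1 → … → v_3 = j of Σ_t A[v_t][v_{t+1}]. For example, for (i, j) = (0, 1) we minimise over 4 possible intermediate vertex sequences; the minimum is 10, attained along the walk 0 → 0 → 0 → 1.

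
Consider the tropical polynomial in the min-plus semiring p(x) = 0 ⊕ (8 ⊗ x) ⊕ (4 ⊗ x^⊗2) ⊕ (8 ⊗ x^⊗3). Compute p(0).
p(0) = 0

A tropical monomial a ⊗ x^⊗i evaluates to a + i · x. Evaluating each term at x = 0:
  Term 0 contributes 0 + 0 · 0 = 0
  Term 1 contributes 8 + 1 · 0 = 8
  Term 2 contributes 4 + 2 · 0 = 4
  Term 3 contributes 8 + 3 · 0 = 8
p(0) = ⊕ of these = min[0, 8, 4, 8] = 0.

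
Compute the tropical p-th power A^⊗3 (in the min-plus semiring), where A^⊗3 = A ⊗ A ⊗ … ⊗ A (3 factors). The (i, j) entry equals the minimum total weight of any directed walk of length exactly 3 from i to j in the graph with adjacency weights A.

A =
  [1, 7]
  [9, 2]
A^⊗3 =
  [3, 9]
  [11, 6]

Each entry (A^⊗3)_ij equals the minimum over all length-3 walks i = v_0 → v_1 → … → v_3 = j of Σ_t A[v_t][v_{t+1}]. For example, for (i, j) = (0, 1) we minimise over 4 possible intermediate vertex sequences; the minimum is 9, attained along the walk 0 → 0 → 0 → 1.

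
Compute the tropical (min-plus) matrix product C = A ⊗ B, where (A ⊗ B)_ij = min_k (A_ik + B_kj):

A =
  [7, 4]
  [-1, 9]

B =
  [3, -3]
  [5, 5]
A ⊗ B =
  [9, 4]
  [2, -4]

Apply the min-plus product entry-by-entry:
  C[0][0] = min over k of (A[0][0] + B[0][0] = 7 + 3 = 10, A[0][1] + B[1][0] = 4 + 5 = 9) = 9 (attained at k = 1)
  C[0][1] = min over k of (A[0][0] + B[0][1] = 7 + -3 = 4, A[0][1] + B[1][1] = 4 + 5 = 9) = 4 (attained at k = 0)
  C[1][0] = min over k of (A[1][0] + B[0][0] = -1 + 3 = 2, A[1][1] + B[1][0] = 9 + 5 = 14) = 2 (attained at k = 0)
  C[1][1] = min over k of (A[1][0] + B[0][1] = -1 + -3 = -4, A[1][1] + B[1][1] = 9 + 5 = 14) = -4 (attained at k = 0)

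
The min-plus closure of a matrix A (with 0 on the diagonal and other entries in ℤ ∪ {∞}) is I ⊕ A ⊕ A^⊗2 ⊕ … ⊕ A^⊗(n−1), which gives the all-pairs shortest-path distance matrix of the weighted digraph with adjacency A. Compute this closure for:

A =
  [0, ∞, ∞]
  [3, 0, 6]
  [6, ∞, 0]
Closure =
  [0, ∞, ∞]
  [3, 0, 6]
  [6, ∞, 0]

This is the Floyd-Warshall all-pairs shortest-path computation. For each intermediate vertex k = 0, 1, …, 2, update dist[i][j] ← min(dist[i][j], dist[i][k] + dist[k][j]). The final matrix gives, for each (i, j), the minimum total weight of any directed path from i to j (possibly empty when i = j).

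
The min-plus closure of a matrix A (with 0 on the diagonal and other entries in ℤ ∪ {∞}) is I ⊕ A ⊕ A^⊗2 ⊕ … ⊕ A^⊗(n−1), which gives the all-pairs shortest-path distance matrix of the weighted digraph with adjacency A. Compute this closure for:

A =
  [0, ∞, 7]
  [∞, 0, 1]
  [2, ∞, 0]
Closure =
  [0, ∞, 7]
  [3, 0, 1]
  [2, ∞, 0]

This is the Floyd-Warshall all-pairs shortest-path computation. For each intermediate vertex k = 0, 1, …, 2, update dist[i][j] ← min(dist[i][j], dist[i][k] + dist[k][j]). The final matrix gives, for each (i, j), the minimum total weight of any directed path from i to j (possibly empty when i = j).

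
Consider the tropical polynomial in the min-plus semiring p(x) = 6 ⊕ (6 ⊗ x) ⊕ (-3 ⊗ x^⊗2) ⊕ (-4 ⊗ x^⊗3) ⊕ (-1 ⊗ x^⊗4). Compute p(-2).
p(-2) = -10

A tropical monomial a ⊗ x^⊗i evaluates to a + i · x. Evaluating each term at x = -2:
  Term 0 contributes 6 + 0 · -2 = 6
  Term 1 contributes 6 + 1 · -2 = 4
  Term 2 contributes -3 + 2 · -2 = -7
  Term 3 contributes -4 + 3 · -2 = -10
  Term 4 contributes -1 + 4 · -2 = -9
p(-2) = ⊕ of these = min[6, 4, -7, -10, -9] = -10.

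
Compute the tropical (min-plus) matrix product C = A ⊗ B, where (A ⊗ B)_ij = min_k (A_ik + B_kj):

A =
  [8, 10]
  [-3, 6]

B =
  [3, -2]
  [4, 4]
A ⊗ B =
  [11, 6]
  [0, -5]

Apply the min-plus product entry-by-entry:
  C[0][0] = min over k of (A[0][0] + B[0][0] = 8 + 3 = 11, A[0][1] + B[1][0] = 10 + 4 = 14) = 11 (attained at k = 0)
  C[0][1] = min over k of (A[0][0] + B[0][1] = 8 + -2 = 6, A[0][1] + B[1][1] = 10 + 4 = 14) = 6 (attained at k = 0)
  C[1][0] = min over k of (A[1][0] + B[0][0] = -3 + 3 = 0, A[1][1] + B[1][0] = 6 + 4 = 10) = 0 (attained at k = 0)
  C[1][1] = min over k of (A[1][0] + B[0][1] = -3 + -2 = -5, A[1][1] + B[1][1] = 6 + 4 = 10) = -5 (attained at k = 0)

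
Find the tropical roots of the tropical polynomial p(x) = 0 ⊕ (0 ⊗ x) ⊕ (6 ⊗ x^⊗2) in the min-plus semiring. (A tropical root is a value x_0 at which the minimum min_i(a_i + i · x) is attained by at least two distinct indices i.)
Roots: {-6, 0}

Each tropical root is a break point of the lower envelope of the lines y = a_i + i · x (there are 3 lines, with slopes 0, 1, ..., 2). Only the lines that attain the minimum somewhere contribute to roots; other lines are dominated. Here the surviving (envelope) indices are i = 2, i = 1, i = 0.
Intersections between consecutive envelope lines give the roots: for adjacent envelope indices i < j the intersection is x = (a_i − a_j) / (j − i). Reading off the sorted break points: {-6, 0}.
Verification: at each break x_0, at least two indices attain the minimum of min_i(a_i + i · x_0).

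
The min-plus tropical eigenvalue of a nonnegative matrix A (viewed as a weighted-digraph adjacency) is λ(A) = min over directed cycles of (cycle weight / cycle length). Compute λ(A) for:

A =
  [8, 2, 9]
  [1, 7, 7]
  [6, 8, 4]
λ(A) = 3/2

Enumerate directed cycles and compute their means (weight / length). Sample:
  cycle 0 → 0: weight = 8, length = 1, mean = 8/1 ≈ 8.000
  cycle 1 → 1: weight = 7, length = 1, mean = 7/1 ≈ 7.000
  cycle 2 → 2: weight = 4, length = 1, mean = 4/1 ≈ 4.000
  cycle 0 → 1 → 0: weight = 3, length = 2, mean = 3/2 ≈ 1.500
  cycle 0 → 2 → 0: weight = 15, length = 2, mean = 15/2 ≈ 7.500
  cycle 1 → 0 → 1: weight = 3, length = 2, mean = 3/2 ≈ 1.500
Minimum mean = 1.500, attained e.g. along the cycle 0 → 1 → 0 with weight 3 and length 2. So λ(A) = 3/2 = 3/2.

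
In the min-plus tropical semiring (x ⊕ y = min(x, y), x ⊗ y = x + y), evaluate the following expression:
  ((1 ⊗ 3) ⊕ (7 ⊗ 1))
((1 ⊗ 3) ⊕ (7 ⊗ 1)) = 4

Expand innermost to outermost. Recall ⊕ takes the minimum of its arguments and ⊗ takes their sum. Working out the expression ((1 ⊗ 3) ⊕ (7 ⊗ 1)) gives 4.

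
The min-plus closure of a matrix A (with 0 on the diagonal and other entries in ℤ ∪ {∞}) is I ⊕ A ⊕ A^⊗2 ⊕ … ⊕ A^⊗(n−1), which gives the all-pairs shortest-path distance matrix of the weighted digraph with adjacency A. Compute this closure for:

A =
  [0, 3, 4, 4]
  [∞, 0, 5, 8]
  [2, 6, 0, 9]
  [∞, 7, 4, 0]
Closure =
  [0, 3, 4, 4]
  [7, 0, 5, 8]
  [2, 5, 0, 6]
  [6, 7, 4, 0]

This is the Floyd-Warshall all-pairs shortest-path computation. For each intermediate vertex k = 0, 1, …, 3, update dist[i][j] ← min(dist[i][j], dist[i][k] + dist[k][j]). The final matrix gives, for each (i, j), the minimum total weight of any directed path from i to j (possibly empty when i = j).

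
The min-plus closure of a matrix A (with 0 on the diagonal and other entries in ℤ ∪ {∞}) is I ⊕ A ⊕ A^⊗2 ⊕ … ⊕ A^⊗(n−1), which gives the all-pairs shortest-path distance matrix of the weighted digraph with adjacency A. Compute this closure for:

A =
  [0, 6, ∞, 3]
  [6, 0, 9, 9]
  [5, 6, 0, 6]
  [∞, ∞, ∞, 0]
Closure =
  [0, 6, 15, 3]
  [6, 0, 9, 9]
  [5, 6, 0, 6]
  [∞, ∞, ∞, 0]

This is the Floyd-Warshall all-pairs shortest-path computation. For each intermediate vertex k = 0, 1, …, 3, update dist[i][j] ← min(dist[i][j], dist[i][k] + dist[k][j]). The final matrix gives, for each (i, j), the minimum total weight of any directed path from i to j (possibly empty when i = j).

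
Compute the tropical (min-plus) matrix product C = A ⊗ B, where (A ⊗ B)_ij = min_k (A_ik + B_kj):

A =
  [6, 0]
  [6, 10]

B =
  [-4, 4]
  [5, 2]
A ⊗ B =
  [2, 2]
  [2, 10]

Apply the min-plus product entry-by-entry:
  C[0][0] = min over k of (A[0][0] + B[0][0] = 6 + -4 = 2, A[0][1] + B[1][0] = 0 + 5 = 5) = 2 (attained at k = 0)
  C[0][1] = min over k of (A[0][0] + B[0][1] = 6 + 4 = 10, A[0][1] + B[1][1] = 0 + 2 = 2) = 2 (attained at k = 1)
  C[1][0] = min over k of (A[1][0] + B[0][0] = 6 + -4 = 2, A[1][1] + B[1][0] = 10 + 5 = 15) = 2 (attained at k = 0)
  C[1][1] = min over k of (A[1][0] + B[0][1] = 6 + 4 = 10, A[1][1] + B[1][1] = 10 + 2 = 12) = 10 (attained at k = 0)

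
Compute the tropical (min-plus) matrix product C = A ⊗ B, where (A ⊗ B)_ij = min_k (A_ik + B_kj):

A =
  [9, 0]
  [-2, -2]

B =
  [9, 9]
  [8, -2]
A ⊗ B =
  [8, -2]
  [6, -4]

Apply the min-plus product entry-by-entry:
  C[0][0] = min over k of (A[0][0] + B[0][0] = 9 + 9 = 18, A[0][1] + B[1][0] = 0 + 8 = 8) = 8 (attained at k = 1)
  C[0][1] = min over k of (A[0][0] + B[0][1] = 9 + 9 = 18, A[0][1] + B[1][1] = 0 + -2 = -2) = -2 (attained at k = 1)
  C[1][0] = min over k of (A[1][0] + B[0][0] = -2 + 9 = 7, A[1][1] + B[1][0] = -2 + 8 = 6) = 6 (attained at k = 1)
  C[1][1] = min over k of (A[1][0] + B[0][1] = -2 + 9 = 7, A[1][1] + B[1][1] = -2 + -2 = -4) = -4 (attained at k = 1)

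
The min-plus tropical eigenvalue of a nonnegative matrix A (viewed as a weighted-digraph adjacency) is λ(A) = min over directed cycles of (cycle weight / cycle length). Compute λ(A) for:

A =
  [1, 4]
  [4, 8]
λ(A) = 1

Enumerate directed cycles and compute their means (weight / length). Sample:
  cycle 0 → 0: weight = 1, length = 1, mean = 1/1 ≈ 1.000
  cycle 1 → 1: weight = 8, length = 1, mean = 8/1 ≈ 8.000
  cycle 0 → 1 → 0: weight = 8, length = 2, mean = 8/2 ≈ 4.000
  cycle 1 → 0 → 1: weight = 8, length = 2, mean = 8/2 ≈ 4.000
Minimum mean = 1.000, attained e.g. along the cycle 0 → 0 with weight 1 and length 1. So λ(A) = 1/1 = 1.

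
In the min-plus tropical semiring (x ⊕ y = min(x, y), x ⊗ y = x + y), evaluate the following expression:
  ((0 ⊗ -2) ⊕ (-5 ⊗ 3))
((0 ⊗ -2) ⊕ (-5 ⊗ 3)) = -2

Expand innermost to outermost. Recall ⊕ takes the minimum of its arguments and ⊗ takes their sum. Working out the expression ((0 ⊗ -2) ⊕ (-5 ⊗ 3)) gives -2.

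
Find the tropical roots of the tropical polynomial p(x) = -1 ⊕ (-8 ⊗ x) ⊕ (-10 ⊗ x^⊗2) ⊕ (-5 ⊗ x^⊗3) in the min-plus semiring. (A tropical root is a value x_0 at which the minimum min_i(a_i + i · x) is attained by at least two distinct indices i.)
Roots: {-5, 2, 7}

Each tropical root is a break point of the lower envelope of the lines y = a_i + i · x (there are 4 lines, with slopes 0, 1, ..., 3). Only the lines that attain the minimum somewhere contribute to roots; other lines are dominated. Here the surviving (envelope) indices are i = 3, i = 2, i = 1, i = 0.
Intersections between consecutive envelope lines give the roots: for adjacent envelope indices i < j the intersection is x = (a_i − a_j) / (j − i). Reading off the sorted break points: {-5, 2, 7}.
Verification: at each break x_0, at least two indices attain the minimum of min_i(a_i + i · x_0).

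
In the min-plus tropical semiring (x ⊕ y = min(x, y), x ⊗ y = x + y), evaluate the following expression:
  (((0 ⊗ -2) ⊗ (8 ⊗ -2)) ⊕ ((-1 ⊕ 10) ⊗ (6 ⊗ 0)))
(((0 ⊗ -2) ⊗ (8 ⊗ -2)) ⊕ ((-1 ⊕ 10) ⊗ (6 ⊗ 0))) = 4

Expand innermost to outermost. Recall ⊕ takes the minimum of its arguments and ⊗ takes their sum. Working out the expression (((0 ⊗ -2) ⊗ (8 ⊗ -2)) ⊕ ((-1 ⊕ 10) ⊗ (6 ⊗ 0))) gives 4.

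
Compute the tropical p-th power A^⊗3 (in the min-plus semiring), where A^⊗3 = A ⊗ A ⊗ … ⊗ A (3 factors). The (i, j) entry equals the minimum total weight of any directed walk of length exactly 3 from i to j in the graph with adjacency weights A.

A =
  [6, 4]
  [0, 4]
A^⊗3 =
  [8, 8]
  [4, 8]

Each entry (A^⊗3)_ij equals the minimum over all length-3 walks i = v_0 → v_1 → … → v_3 = j of Σ_t A[v_t][v_{t+1}]. For example, for (i, j) = (0, 1) we minimise over 4 possible intermediate vertex sequences; the minimum is 8, attained along the walk 0 → 1 → 0 → 1.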